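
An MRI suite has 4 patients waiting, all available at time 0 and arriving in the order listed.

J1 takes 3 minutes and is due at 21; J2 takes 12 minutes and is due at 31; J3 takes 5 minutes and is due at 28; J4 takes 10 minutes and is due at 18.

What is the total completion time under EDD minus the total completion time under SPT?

12

EDD (increasing due date): J4 J1 J3 J2.
J4: 0→10
J1: 10→13
J3: 13→18
J2: 18→30
Sum = 10+13+18+30 = 71.
SPT (increasing processing time): J1 J3 J4 J2.
J1: 0→3
J3: 3→8
J4: 8→18
J2: 18→30
Sum = 3+8+18+30 = 59.
Difference = 71 − 59 = 12.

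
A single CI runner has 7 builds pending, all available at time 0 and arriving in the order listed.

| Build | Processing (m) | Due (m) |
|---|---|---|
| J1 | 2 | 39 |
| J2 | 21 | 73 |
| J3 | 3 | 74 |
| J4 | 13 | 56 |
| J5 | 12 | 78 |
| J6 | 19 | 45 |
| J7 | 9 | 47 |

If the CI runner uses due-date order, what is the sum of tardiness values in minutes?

1

EDD (increasing due date): J1 J6 J7 J4 J2 J3 J5.
J1: 0→2, due 39, tardiness 0
J6: 2→21, due 45, tardiness 0
J7: 21→30, due 47, tardiness 0
J4: 30→43, due 56, tardiness 0
J2: 43→64, due 73, tardiness 0
J3: 64→67, due 74, tardiness 0
J5: 67→79, due 78, tardiness 1
Sum = 0+0+0+0+0+0+1 = 1.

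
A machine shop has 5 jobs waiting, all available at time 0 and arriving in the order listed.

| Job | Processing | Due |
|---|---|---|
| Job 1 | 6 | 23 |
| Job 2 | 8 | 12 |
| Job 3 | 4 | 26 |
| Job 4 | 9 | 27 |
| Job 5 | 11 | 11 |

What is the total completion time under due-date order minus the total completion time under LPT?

EDD (increasing due date): Job 5 Job 2 Job 1 Job 3 Job 4.
Job 5: 0→11
Job 2: 11→19
Job 1: 19→25
Job 3: 25→29
Job 4: 29→38
Sum = 11+19+25+29+38 = 122.
LPT (decreasing processing time): Job 5 Job 4 Job 2 Job 1 Job 3.
Job 5: 0→11
Job 4: 11→20
Job 2: 20→28
Job 1: 28→34
Job 3: 34→38
Sum = 11+20+28+34+38 = 131.
Difference = 122 − 131 = -9.

-9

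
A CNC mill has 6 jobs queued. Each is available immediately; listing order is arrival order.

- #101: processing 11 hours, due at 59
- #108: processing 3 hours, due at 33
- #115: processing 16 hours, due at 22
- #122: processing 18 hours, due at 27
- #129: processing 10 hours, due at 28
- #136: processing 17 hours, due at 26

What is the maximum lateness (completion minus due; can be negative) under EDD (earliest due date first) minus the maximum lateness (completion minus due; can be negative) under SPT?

EDD (increasing due date): #115 #136 #122 #129 #108 #101.
#115: 0→16, due 22, lateness -6
#136: 16→33, due 26, lateness 7
#122: 33→51, due 27, lateness 24
#129: 51→61, due 28, lateness 33
#108: 61→64, due 33, lateness 31
#101: 64→75, due 59, lateness 16
Maximum = 33.
SPT (increasing processing time): #108 #129 #101 #115 #136 #122.
#108: 0→3, due 33, lateness -30
#129: 3→13, due 28, lateness -15
#101: 13→24, due 59, lateness -35
#115: 24→40, due 22, lateness 18
#136: 40→57, due 26, lateness 31
#122: 57→75, due 27, lateness 48
Maximum = 48.
Difference = 33 − 48 = -15.

-15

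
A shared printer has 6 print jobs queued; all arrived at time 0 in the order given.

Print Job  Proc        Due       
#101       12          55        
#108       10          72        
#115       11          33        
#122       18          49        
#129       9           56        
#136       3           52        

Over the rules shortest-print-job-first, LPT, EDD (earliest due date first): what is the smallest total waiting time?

SPT (increasing processing time): #136 #129 #108 #115 #101 #122.
#136: waits 0, runs 0→3
#129: waits 3, runs 3→12
#108: waits 12, runs 12→22
#115: waits 22, runs 22→33
#101: waits 33, runs 33→45
#122: waits 45, runs 45→63
Sum = 0+3+12+22+33+45 = 115.
LPT (decreasing processing time): #122 #101 #115 #108 #129 #136.
#122: waits 0, runs 0→18
#101: waits 18, runs 18→30
#115: waits 30, runs 30→41
#108: waits 41, runs 41→51
#129: waits 51, runs 51→60
#136: waits 60, runs 60→63
Sum = 0+18+30+41+51+60 = 200.
EDD (increasing due date): #115 #122 #136 #101 #129 #108.
#115: waits 0, runs 0→11
#122: waits 11, runs 11→29
#136: waits 29, runs 29→32
#101: waits 32, runs 32→44
#129: waits 44, runs 44→53
#108: waits 53, runs 53→63
Sum = 0+11+29+32+44+53 = 169.
SPT 115, LPT 200, EDD 169 → minimum 115.

115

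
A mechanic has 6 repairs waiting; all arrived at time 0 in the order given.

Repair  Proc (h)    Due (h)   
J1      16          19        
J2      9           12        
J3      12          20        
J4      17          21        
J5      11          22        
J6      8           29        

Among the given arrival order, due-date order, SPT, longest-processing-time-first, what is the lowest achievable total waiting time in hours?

FIFO (arrival order): J1 J2 J3 J4 J5 J6.
J1: waits 0, runs 0→16
J2: waits 16, runs 16→25
J3: waits 25, runs 25→37
J4: waits 37, runs 37→54
J5: waits 54, runs 54→65
J6: waits 65, runs 65→73
Sum = 0+16+25+37+54+65 = 197.
EDD (increasing due date): J2 J1 J3 J4 J5 J6.
J2: waits 0, runs 0→9
J1: waits 9, runs 9→25
J3: waits 25, runs 25→37
J4: waits 37, runs 37→54
J5: waits 54, runs 54→65
J6: waits 65, runs 65→73
Sum = 0+9+25+37+54+65 = 190.
SPT (increasing processing time): J6 J2 J5 J3 J1 J4.
J6: waits 0, runs 0→8
J2: waits 8, runs 8→17
J5: waits 17, runs 17→28
J3: waits 28, runs 28→40
J1: waits 40, runs 40→56
J4: waits 56, runs 56→73
Sum = 0+8+17+28+40+56 = 149.
LPT (decreasing processing time): J4 J1 J3 J5 J2 J6.
J4: waits 0, runs 0→17
J1: waits 17, runs 17→33
J3: waits 33, runs 33→45
J5: waits 45, runs 45→56
J2: waits 56, runs 56→65
J6: waits 65, runs 65→73
Sum = 0+17+33+45+56+65 = 216.
FIFO 197, EDD 190, SPT 149, LPT 216 → minimum 149.

149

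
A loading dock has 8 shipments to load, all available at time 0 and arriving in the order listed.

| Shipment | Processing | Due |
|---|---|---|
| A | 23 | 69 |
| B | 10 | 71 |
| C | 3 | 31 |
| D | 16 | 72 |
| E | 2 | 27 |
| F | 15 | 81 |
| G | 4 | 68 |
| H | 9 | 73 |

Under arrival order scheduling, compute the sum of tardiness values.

46

FIFO (arrival order): A B C D E F G H.
A: 0→23, due 69, tardiness 0
B: 23→33, due 71, tardiness 0
C: 33→36, due 31, tardiness 5
D: 36→52, due 72, tardiness 0
E: 52→54, due 27, tardiness 27
F: 54→69, due 81, tardiness 0
G: 69→73, due 68, tardiness 5
H: 73→82, due 73, tardiness 9
Sum = 0+0+5+0+27+0+5+9 = 46.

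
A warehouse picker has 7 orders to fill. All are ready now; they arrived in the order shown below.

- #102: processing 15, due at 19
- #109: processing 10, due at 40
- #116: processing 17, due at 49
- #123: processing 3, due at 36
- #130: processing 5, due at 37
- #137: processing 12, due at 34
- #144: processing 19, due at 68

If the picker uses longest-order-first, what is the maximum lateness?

45

LPT (decreasing processing time): #144 #116 #102 #137 #109 #130 #123.
#144: 0→19, due 68, lateness -49
#116: 19→36, due 49, lateness -13
#102: 36→51, due 19, lateness 32
#137: 51→63, due 34, lateness 29
#109: 63→73, due 40, lateness 33
#130: 73→78, due 37, lateness 41
#123: 78→81, due 36, lateness 45
Maximum = 45.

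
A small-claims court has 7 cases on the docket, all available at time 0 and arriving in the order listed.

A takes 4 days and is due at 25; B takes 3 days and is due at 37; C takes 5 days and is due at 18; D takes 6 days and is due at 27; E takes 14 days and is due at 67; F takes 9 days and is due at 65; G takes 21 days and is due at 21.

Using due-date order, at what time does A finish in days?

EDD (increasing due date): C G A D B F E.
C: 0→5
G: 5→26
A: 26→30

30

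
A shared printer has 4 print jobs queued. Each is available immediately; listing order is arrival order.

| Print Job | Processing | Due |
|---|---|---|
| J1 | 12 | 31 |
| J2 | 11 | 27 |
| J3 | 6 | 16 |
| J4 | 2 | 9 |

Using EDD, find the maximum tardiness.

0

EDD (increasing due date): J4 J3 J2 J1.
J4: 0→2, due 9, tardiness 0
J3: 2→8, due 16, tardiness 0
J2: 8→19, due 27, tardiness 0
J1: 19→31, due 31, tardiness 0
Maximum = 0.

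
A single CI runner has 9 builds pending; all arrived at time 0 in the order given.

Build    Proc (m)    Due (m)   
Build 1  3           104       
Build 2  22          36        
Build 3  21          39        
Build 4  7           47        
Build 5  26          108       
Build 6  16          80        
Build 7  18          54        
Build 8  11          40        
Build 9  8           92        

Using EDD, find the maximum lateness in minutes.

EDD (increasing due date): Build 2 Build 3 Build 8 Build 4 Build 7 Build 6 Build 9 Build 1 Build 5.
Build 2: 0→22, due 36, lateness -14
Build 3: 22→43, due 39, lateness 4
Build 8: 43→54, due 40, lateness 14
Build 4: 54→61, due 47, lateness 14
Build 7: 61→79, due 54, lateness 25
Build 6: 79→95, due 80, lateness 15
Build 9: 95→103, due 92, lateness 11
Build 1: 103→106, due 104, lateness 2
Build 5: 106→132, due 108, lateness 24
Maximum = 25.

25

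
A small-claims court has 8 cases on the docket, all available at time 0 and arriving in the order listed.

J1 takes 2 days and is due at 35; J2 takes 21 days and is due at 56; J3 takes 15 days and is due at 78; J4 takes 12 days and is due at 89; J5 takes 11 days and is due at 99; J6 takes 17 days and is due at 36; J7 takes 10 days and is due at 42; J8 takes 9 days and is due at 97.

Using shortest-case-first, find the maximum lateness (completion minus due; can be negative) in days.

SPT (increasing processing time): J1 J8 J7 J5 J4 J3 J6 J2.
J1: 0→2, due 35, lateness -33
J8: 2→11, due 97, lateness -86
J7: 11→21, due 42, lateness -21
J5: 21→32, due 99, lateness -67
J4: 32→44, due 89, lateness -45
J3: 44→59, due 78, lateness -19
J6: 59→76, due 36, lateness 40
J2: 76→97, due 56, lateness 41
Maximum = 41.

41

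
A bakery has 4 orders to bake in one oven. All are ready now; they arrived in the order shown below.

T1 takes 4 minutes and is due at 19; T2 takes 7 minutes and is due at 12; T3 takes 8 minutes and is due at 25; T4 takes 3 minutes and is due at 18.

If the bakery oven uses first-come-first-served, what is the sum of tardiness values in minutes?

FIFO (arrival order): T1 T2 T3 T4.
T1: 0→4, due 19, tardiness 0
T2: 4→11, due 12, tardiness 0
T3: 11→19, due 25, tardiness 0
T4: 19→22, due 18, tardiness 4
Sum = 0+0+0+4 = 4.

4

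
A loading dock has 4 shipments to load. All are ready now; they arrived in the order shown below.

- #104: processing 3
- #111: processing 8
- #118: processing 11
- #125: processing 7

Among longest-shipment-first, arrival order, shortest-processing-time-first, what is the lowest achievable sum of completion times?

LPT (decreasing processing time): #118 #111 #125 #104.
#118: 0→11
#111: 11→19
#125: 19→26
#104: 26→29
Sum = 11+19+26+29 = 85.
FIFO (arrival order): #104 #111 #118 #125.
#104: 0→3
#111: 3→11
#118: 11→22
#125: 22→29
Sum = 3+11+22+29 = 65.
SPT (increasing processing time): #104 #125 #111 #118.
#104: 0→3
#125: 3→10
#111: 10→18
#118: 18→29
Sum = 3+10+18+29 = 60.
LPT 85, FIFO 65, SPT 60 → minimum 60.

60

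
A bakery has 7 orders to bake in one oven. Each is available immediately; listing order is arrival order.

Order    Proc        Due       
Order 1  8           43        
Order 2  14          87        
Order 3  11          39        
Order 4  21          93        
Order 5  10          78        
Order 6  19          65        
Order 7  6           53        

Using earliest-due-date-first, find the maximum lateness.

-4

EDD (increasing due date): Order 3 Order 1 Order 7 Order 6 Order 5 Order 2 Order 4.
Order 3: 0→11, due 39, lateness -28
Order 1: 11→19, due 43, lateness -24
Order 7: 19→25, due 53, lateness -28
Order 6: 25→44, due 65, lateness -21
Order 5: 44→54, due 78, lateness -24
Order 2: 54→68, due 87, lateness -19
Order 4: 68→89, due 93, lateness -4
Maximum = -4.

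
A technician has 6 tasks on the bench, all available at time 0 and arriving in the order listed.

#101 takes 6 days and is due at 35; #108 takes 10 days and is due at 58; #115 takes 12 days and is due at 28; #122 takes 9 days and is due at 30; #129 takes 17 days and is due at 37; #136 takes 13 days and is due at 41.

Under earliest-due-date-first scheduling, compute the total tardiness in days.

EDD (increasing due date): #115 #122 #101 #129 #136 #108.
#115: 0→12, due 28, tardiness 0
#122: 12→21, due 30, tardiness 0
#101: 21→27, due 35, tardiness 0
#129: 27→44, due 37, tardiness 7
#136: 44→57, due 41, tardiness 16
#108: 57→67, due 58, tardiness 9
Sum = 0+0+0+7+16+9 = 32.

32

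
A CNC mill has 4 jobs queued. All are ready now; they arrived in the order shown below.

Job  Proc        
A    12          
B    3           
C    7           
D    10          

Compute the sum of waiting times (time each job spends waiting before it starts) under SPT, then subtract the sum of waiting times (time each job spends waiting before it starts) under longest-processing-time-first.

SPT (increasing processing time): B C D A.
B: waits 0, runs 0→3
C: waits 3, runs 3→10
D: waits 10, runs 10→20
A: waits 20, runs 20→32
Sum = 0+3+10+20 = 33.
LPT (decreasing processing time): A D C B.
A: waits 0, runs 0→12
D: waits 12, runs 12→22
C: waits 22, runs 22→29
B: waits 29, runs 29→32
Sum = 0+12+22+29 = 63.
Difference = 33 − 63 = -30.

-30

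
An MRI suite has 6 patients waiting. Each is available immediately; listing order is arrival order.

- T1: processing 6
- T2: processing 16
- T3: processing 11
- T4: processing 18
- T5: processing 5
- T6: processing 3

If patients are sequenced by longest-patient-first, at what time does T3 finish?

LPT (decreasing processing time): T4 T2 T3 T1 T5 T6.
T4: 0→18
T2: 18→34
T3: 34→45

45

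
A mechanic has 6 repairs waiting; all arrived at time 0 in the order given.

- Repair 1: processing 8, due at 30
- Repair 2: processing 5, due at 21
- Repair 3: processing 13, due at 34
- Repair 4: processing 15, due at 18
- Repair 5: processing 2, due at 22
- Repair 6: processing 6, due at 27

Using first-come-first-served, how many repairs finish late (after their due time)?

3

FIFO (arrival order): Repair 1 Repair 2 Repair 3 Repair 4 Repair 5 Repair 6.
Repair 1: 0→8, due 30, tardiness 0
Repair 2: 8→13, due 21, tardiness 0
Repair 3: 13→26, due 34, tardiness 0
Repair 4: 26→41, due 18, tardiness 23
Repair 5: 41→43, due 22, tardiness 21
Repair 6: 43→49, due 27, tardiness 22
Late repairs: 3.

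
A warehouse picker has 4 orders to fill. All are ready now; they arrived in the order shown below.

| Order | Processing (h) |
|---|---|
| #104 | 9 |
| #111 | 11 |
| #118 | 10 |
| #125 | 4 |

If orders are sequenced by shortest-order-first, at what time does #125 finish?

4

SPT (increasing processing time): #125 #104 #118 #111.
#125: 0→4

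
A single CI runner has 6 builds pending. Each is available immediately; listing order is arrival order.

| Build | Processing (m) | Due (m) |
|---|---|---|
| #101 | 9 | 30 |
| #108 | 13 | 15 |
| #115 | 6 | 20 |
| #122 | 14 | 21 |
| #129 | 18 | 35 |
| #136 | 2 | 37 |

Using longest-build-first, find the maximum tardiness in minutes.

40

LPT (decreasing processing time): #129 #122 #108 #101 #115 #136.
#129: 0→18, due 35, tardiness 0
#122: 18→32, due 21, tardiness 11
#108: 32→45, due 15, tardiness 30
#101: 45→54, due 30, tardiness 24
#115: 54→60, due 20, tardiness 40
#136: 60→62, due 37, tardiness 25
Maximum = 40.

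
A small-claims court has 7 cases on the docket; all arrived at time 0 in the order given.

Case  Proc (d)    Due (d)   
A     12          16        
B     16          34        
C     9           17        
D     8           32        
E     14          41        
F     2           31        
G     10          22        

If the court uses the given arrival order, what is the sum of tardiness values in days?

FIFO (arrival order): A B C D E F G.
A: 0→12, due 16, tardiness 0
B: 12→28, due 34, tardiness 0
C: 28→37, due 17, tardiness 20
D: 37→45, due 32, tardiness 13
E: 45→59, due 41, tardiness 18
F: 59→61, due 31, tardiness 30
G: 61→71, due 22, tardiness 49
Sum = 0+0+20+13+18+30+49 = 130.

130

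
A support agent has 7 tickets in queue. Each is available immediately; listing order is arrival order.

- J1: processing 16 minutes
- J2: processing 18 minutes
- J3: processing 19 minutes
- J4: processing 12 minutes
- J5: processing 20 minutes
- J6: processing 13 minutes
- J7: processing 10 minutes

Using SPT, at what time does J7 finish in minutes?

10

SPT (increasing processing time): J7 J4 J6 J1 J2 J3 J5.
J7: 0→10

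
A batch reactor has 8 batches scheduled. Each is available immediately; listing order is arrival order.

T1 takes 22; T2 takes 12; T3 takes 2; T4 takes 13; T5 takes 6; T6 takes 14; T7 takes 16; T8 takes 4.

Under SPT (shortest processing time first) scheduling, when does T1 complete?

89

SPT (increasing processing time): T3 T8 T5 T2 T4 T6 T7 T1.
T3: 0→2
T8: 2→6
T5: 6→12
T2: 12→24
T4: 24→37
T6: 37→51
T7: 51→67
T1: 67→89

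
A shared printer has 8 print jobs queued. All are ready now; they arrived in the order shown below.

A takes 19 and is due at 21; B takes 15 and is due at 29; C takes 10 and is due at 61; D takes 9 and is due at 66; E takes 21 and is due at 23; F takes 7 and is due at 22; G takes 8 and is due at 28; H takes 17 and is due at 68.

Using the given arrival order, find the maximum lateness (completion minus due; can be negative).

FIFO (arrival order): A B C D E F G H.
A: 0→19, due 21, lateness -2
B: 19→34, due 29, lateness 5
C: 34→44, due 61, lateness -17
D: 44→53, due 66, lateness -13
E: 53→74, due 23, lateness 51
F: 74→81, due 22, lateness 59
G: 81→89, due 28, lateness 61
H: 89→106, due 68, lateness 38
Maximum = 61.

61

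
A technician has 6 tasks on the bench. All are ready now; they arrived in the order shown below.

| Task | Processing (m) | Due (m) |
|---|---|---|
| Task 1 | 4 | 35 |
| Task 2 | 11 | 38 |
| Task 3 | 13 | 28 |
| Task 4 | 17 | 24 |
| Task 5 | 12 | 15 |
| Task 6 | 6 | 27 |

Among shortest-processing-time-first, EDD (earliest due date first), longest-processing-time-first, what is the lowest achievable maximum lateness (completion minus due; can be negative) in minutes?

SPT (increasing processing time): Task 1 Task 6 Task 2 Task 5 Task 3 Task 4.
Task 1: 0→4, due 35, lateness -31
Task 6: 4→10, due 27, lateness -17
Task 2: 10→21, due 38, lateness -17
Task 5: 21→33, due 15, lateness 18
Task 3: 33→46, due 28, lateness 18
Task 4: 46→63, due 24, lateness 39
Maximum = 39.
EDD (increasing due date): Task 5 Task 4 Task 6 Task 3 Task 1 Task 2.
Task 5: 0→12, due 15, lateness -3
Task 4: 12→29, due 24, lateness 5
Task 6: 29→35, due 27, lateness 8
Task 3: 35→48, due 28, lateness 20
Task 1: 48→52, due 35, lateness 17
Task 2: 52→63, due 38, lateness 25
Maximum = 25.
LPT (decreasing processing time): Task 4 Task 3 Task 5 Task 2 Task 6 Task 1.
Task 4: 0→17, due 24, lateness -7
Task 3: 17→30, due 28, lateness 2
Task 5: 30→42, due 15, lateness 27
Task 2: 42→53, due 38, lateness 15
Task 6: 53→59, due 27, lateness 32
Task 1: 59→63, due 35, lateness 28
Maximum = 32.
SPT 39, EDD 25, LPT 32 → minimum 25.

25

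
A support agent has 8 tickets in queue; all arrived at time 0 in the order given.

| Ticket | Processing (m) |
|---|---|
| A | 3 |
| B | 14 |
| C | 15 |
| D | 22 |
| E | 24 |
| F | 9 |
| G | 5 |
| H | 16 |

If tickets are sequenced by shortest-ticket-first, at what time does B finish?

SPT (increasing processing time): A G F B C H D E.
A: 0→3
G: 3→8
F: 8→17
B: 17→31

31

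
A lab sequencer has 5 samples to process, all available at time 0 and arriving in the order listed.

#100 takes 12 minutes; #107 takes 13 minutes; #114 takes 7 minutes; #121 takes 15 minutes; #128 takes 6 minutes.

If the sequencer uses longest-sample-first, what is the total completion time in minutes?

LPT (decreasing processing time): #121 #107 #100 #114 #128.
#121: 0→15
#107: 15→28
#100: 28→40
#114: 40→47
#128: 47→53
Sum = 15+28+40+47+53 = 183.

183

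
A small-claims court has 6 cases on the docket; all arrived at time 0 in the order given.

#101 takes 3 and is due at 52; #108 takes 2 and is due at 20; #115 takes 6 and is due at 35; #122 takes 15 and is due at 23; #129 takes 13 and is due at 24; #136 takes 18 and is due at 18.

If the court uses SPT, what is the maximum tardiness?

39

SPT (increasing processing time): #108 #101 #115 #129 #122 #136.
#108: 0→2, due 20, tardiness 0
#101: 2→5, due 52, tardiness 0
#115: 5→11, due 35, tardiness 0
#129: 11→24, due 24, tardiness 0
#122: 24→39, due 23, tardiness 16
#136: 39→57, due 18, tardiness 39
Maximum = 39.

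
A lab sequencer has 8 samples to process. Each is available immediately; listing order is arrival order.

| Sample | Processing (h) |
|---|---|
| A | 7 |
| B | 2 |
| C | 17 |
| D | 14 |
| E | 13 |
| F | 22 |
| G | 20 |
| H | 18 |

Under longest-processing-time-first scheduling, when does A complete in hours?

LPT (decreasing processing time): F G H C D E A B.
F: 0→22
G: 22→42
H: 42→60
C: 60→77
D: 77→91
E: 91→104
A: 104→111

111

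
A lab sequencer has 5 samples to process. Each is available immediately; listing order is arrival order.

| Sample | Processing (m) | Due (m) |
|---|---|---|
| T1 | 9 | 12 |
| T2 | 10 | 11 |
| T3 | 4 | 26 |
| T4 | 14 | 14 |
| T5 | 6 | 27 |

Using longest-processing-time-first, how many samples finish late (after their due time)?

4

LPT (decreasing processing time): T4 T2 T1 T5 T3.
T4: 0→14, due 14, tardiness 0
T2: 14→24, due 11, tardiness 13
T1: 24→33, due 12, tardiness 21
T5: 33→39, due 27, tardiness 12
T3: 39→43, due 26, tardiness 17
Late samples: 4.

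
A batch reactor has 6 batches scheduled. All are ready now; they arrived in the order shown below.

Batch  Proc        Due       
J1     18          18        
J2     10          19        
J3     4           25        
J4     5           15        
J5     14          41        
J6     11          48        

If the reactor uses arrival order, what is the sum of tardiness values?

62

FIFO (arrival order): J1 J2 J3 J4 J5 J6.
J1: 0→18, due 18, tardiness 0
J2: 18→28, due 19, tardiness 9
J3: 28→32, due 25, tardiness 7
J4: 32→37, due 15, tardiness 22
J5: 37→51, due 41, tardiness 10
J6: 51→62, due 48, tardiness 14
Sum = 0+9+7+22+10+14 = 62.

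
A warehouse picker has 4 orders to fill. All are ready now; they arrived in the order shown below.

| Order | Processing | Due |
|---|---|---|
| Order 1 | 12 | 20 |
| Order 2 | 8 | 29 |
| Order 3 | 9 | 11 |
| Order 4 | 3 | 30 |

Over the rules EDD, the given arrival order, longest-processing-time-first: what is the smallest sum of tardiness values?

3

EDD (increasing due date): Order 3 Order 1 Order 2 Order 4.
Order 3: 0→9, due 11, tardiness 0
Order 1: 9→21, due 20, tardiness 1
Order 2: 21→29, due 29, tardiness 0
Order 4: 29→32, due 30, tardiness 2
Sum = 0+1+0+2 = 3.
FIFO (arrival order): Order 1 Order 2 Order 3 Order 4.
Order 1: 0→12, due 20, tardiness 0
Order 2: 12→20, due 29, tardiness 0
Order 3: 20→29, due 11, tardiness 18
Order 4: 29→32, due 30, tardiness 2
Sum = 0+0+18+2 = 20.
LPT (decreasing processing time): Order 1 Order 3 Order 2 Order 4.
Order 1: 0→12, due 20, tardiness 0
Order 3: 12→21, due 11, tardiness 10
Order 2: 21→29, due 29, tardiness 0
Order 4: 29→32, due 30, tardiness 2
Sum = 0+10+0+2 = 12.
EDD 3, FIFO 20, LPT 12 → minimum 3.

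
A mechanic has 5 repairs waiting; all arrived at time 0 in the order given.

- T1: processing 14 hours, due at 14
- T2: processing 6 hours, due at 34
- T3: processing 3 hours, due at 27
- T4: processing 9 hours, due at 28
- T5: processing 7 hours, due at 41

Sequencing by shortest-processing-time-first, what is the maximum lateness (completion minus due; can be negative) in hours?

SPT (increasing processing time): T3 T2 T5 T4 T1.
T3: 0→3, due 27, lateness -24
T2: 3→9, due 34, lateness -25
T5: 9→16, due 41, lateness -25
T4: 16→25, due 28, lateness -3
T1: 25→39, due 14, lateness 25
Maximum = 25.

25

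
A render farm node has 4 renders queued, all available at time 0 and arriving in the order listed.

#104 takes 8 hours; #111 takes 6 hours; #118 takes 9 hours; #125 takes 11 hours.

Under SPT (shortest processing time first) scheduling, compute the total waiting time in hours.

43

SPT (increasing processing time): #111 #104 #118 #125.
#111: waits 0, runs 0→6
#104: waits 6, runs 6→14
#118: waits 14, runs 14→23
#125: waits 23, runs 23→34
Sum = 0+6+14+23 = 43.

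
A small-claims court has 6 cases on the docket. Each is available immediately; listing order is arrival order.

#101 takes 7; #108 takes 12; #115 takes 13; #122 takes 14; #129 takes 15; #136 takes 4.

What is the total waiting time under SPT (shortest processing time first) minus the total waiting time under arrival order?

SPT (increasing processing time): #136 #101 #108 #115 #122 #129.
#136: waits 0, runs 0→4
#101: waits 4, runs 4→11
#108: waits 11, runs 11→23
#115: waits 23, runs 23→36
#122: waits 36, runs 36→50
#129: waits 50, runs 50→65
Sum = 0+4+11+23+36+50 = 124.
FIFO (arrival order): #101 #108 #115 #122 #129 #136.
#101: waits 0, runs 0→7
#108: waits 7, runs 7→19
#115: waits 19, runs 19→32
#122: waits 32, runs 32→46
#129: waits 46, runs 46→61
#136: waits 61, runs 61→65
Sum = 0+7+19+32+46+61 = 165.
Difference = 124 − 165 = -41.

-41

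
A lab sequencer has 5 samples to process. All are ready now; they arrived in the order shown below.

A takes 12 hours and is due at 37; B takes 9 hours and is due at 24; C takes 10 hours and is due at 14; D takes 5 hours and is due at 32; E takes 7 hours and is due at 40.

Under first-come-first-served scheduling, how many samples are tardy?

FIFO (arrival order): A B C D E.
A: 0→12, due 37, tardiness 0
B: 12→21, due 24, tardiness 0
C: 21→31, due 14, tardiness 17
D: 31→36, due 32, tardiness 4
E: 36→43, due 40, tardiness 3
Late samples: 3.

3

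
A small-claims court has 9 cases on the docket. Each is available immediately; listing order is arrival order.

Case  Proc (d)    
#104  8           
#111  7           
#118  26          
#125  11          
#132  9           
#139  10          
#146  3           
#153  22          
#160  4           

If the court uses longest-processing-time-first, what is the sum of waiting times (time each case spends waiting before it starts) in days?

556

LPT (decreasing processing time): #118 #153 #125 #139 #132 #104 #111 #160 #146.
#118: waits 0, runs 0→26
#153: waits 26, runs 26→48
#125: waits 48, runs 48→59
#139: waits 59, runs 59→69
#132: waits 69, runs 69→78
#104: waits 78, runs 78→86
#111: waits 86, runs 86→93
#160: waits 93, runs 93→97
#146: waits 97, runs 97→100
Sum = 0+26+48+59+69+78+86+93+97 = 556.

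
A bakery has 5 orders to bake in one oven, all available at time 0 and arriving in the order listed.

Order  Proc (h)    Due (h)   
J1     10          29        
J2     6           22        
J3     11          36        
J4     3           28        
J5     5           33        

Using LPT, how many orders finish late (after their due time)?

LPT (decreasing processing time): J3 J1 J2 J5 J4.
J3: 0→11, due 36, tardiness 0
J1: 11→21, due 29, tardiness 0
J2: 21→27, due 22, tardiness 5
J5: 27→32, due 33, tardiness 0
J4: 32→35, due 28, tardiness 7
Late orders: 2.

2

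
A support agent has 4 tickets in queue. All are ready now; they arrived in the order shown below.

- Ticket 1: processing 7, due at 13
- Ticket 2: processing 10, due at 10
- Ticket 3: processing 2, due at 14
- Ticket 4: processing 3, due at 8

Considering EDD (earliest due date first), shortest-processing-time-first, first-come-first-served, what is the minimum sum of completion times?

EDD (increasing due date): Ticket 4 Ticket 2 Ticket 1 Ticket 3.
Ticket 4: 0→3
Ticket 2: 3→13
Ticket 1: 13→20
Ticket 3: 20→22
Sum = 3+13+20+22 = 58.
SPT (increasing processing time): Ticket 3 Ticket 4 Ticket 1 Ticket 2.
Ticket 3: 0→2
Ticket 4: 2→5
Ticket 1: 5→12
Ticket 2: 12→22
Sum = 2+5+12+22 = 41.
FIFO (arrival order): Ticket 1 Ticket 2 Ticket 3 Ticket 4.
Ticket 1: 0→7
Ticket 2: 7→17
Ticket 3: 17→19
Ticket 4: 19→22
Sum = 7+17+19+22 = 65.
EDD 58, SPT 41, FIFO 65 → minimum 41.

41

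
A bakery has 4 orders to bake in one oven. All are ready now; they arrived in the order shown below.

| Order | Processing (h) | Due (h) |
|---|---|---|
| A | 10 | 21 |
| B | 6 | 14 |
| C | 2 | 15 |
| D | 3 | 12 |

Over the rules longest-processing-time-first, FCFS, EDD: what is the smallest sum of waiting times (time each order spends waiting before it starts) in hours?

LPT (decreasing processing time): A B D C.
A: waits 0, runs 0→10
B: waits 10, runs 10→16
D: waits 16, runs 16→19
C: waits 19, runs 19→21
Sum = 0+10+16+19 = 45.
FIFO (arrival order): A B C D.
A: waits 0, runs 0→10
B: waits 10, runs 10→16
C: waits 16, runs 16→18
D: waits 18, runs 18→21
Sum = 0+10+16+18 = 44.
EDD (increasing due date): D B C A.
D: waits 0, runs 0→3
B: waits 3, runs 3→9
C: waits 9, runs 9→11
A: waits 11, runs 11→21
Sum = 0+3+9+11 = 23.
LPT 45, FIFO 44, EDD 23 → minimum 23.

23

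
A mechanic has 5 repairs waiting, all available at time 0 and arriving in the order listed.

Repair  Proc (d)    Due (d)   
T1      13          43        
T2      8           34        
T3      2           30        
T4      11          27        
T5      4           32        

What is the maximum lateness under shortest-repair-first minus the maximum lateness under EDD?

3

SPT (increasing processing time): T3 T5 T2 T4 T1.
T3: 0→2, due 30, lateness -28
T5: 2→6, due 32, lateness -26
T2: 6→14, due 34, lateness -20
T4: 14→25, due 27, lateness -2
T1: 25→38, due 43, lateness -5
Maximum = -2.
EDD (increasing due date): T4 T3 T5 T2 T1.
T4: 0→11, due 27, lateness -16
T3: 11→13, due 30, lateness -17
T5: 13→17, due 32, lateness -15
T2: 17→25, due 34, lateness -9
T1: 25→38, due 43, lateness -5
Maximum = -5.
Difference = -2 − -5 = 3.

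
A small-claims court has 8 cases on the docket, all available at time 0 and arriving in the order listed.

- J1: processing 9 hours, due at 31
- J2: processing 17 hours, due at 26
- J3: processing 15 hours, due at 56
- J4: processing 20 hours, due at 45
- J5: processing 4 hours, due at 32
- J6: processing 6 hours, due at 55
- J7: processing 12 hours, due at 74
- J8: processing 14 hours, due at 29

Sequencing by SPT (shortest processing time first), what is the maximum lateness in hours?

SPT (increasing processing time): J5 J6 J1 J7 J8 J3 J2 J4.
J5: 0→4, due 32, lateness -28
J6: 4→10, due 55, lateness -45
J1: 10→19, due 31, lateness -12
J7: 19→31, due 74, lateness -43
J8: 31→45, due 29, lateness 16
J3: 45→60, due 56, lateness 4
J2: 60→77, due 26, lateness 51
J4: 77→97, due 45, lateness 52
Maximum = 52.

52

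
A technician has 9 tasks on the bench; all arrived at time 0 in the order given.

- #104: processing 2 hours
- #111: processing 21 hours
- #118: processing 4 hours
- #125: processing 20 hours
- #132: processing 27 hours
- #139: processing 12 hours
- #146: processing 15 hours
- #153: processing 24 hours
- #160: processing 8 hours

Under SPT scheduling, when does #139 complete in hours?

SPT (increasing processing time): #104 #118 #160 #139 #146 #125 #111 #153 #132.
#104: 0→2
#118: 2→6
#160: 6→14
#139: 14→26

26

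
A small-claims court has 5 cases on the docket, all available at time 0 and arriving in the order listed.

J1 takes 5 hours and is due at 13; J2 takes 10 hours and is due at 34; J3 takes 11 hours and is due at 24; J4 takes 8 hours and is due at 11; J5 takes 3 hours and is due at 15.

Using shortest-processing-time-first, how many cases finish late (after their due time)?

SPT (increasing processing time): J5 J1 J4 J2 J3.
J5: 0→3, due 15, tardiness 0
J1: 3→8, due 13, tardiness 0
J4: 8→16, due 11, tardiness 5
J2: 16→26, due 34, tardiness 0
J3: 26→37, due 24, tardiness 13
Late cases: 2.

2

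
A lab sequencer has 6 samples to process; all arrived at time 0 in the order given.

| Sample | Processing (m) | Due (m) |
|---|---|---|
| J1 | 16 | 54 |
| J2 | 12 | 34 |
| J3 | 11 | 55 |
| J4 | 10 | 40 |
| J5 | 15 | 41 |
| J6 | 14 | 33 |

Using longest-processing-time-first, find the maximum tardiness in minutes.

LPT (decreasing processing time): J1 J5 J6 J2 J3 J4.
J1: 0→16, due 54, tardiness 0
J5: 16→31, due 41, tardiness 0
J6: 31→45, due 33, tardiness 12
J2: 45→57, due 34, tardiness 23
J3: 57→68, due 55, tardiness 13
J4: 68→78, due 40, tardiness 38
Maximum = 38.

38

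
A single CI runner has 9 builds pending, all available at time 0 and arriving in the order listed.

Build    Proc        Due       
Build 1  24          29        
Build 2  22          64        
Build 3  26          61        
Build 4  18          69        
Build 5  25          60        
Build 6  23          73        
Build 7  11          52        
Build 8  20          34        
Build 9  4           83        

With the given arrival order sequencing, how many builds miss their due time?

7

FIFO (arrival order): Build 1 Build 2 Build 3 Build 4 Build 5 Build 6 Build 7 Build 8 Build 9.
Build 1: 0→24, due 29, tardiness 0
Build 2: 24→46, due 64, tardiness 0
Build 3: 46→72, due 61, tardiness 11
Build 4: 72→90, due 69, tardiness 21
Build 5: 90→115, due 60, tardiness 55
Build 6: 115→138, due 73, tardiness 65
Build 7: 138→149, due 52, tardiness 97
Build 8: 149→169, due 34, tardiness 135
Build 9: 169→173, due 83, tardiness 90
Late builds: 7.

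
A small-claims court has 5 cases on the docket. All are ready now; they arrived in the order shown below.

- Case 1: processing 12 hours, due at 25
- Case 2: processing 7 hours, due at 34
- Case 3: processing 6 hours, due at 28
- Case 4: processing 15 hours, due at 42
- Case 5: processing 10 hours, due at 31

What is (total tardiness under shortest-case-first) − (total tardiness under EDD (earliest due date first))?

9

SPT (increasing processing time): Case 3 Case 2 Case 5 Case 1 Case 4.
Case 3: 0→6, due 28, tardiness 0
Case 2: 6→13, due 34, tardiness 0
Case 5: 13→23, due 31, tardiness 0
Case 1: 23→35, due 25, tardiness 10
Case 4: 35→50, due 42, tardiness 8
Sum = 0+0+0+10+8 = 18.
EDD (increasing due date): Case 1 Case 3 Case 5 Case 2 Case 4.
Case 1: 0→12, due 25, tardiness 0
Case 3: 12→18, due 28, tardiness 0
Case 5: 18→28, due 31, tardiness 0
Case 2: 28→35, due 34, tardiness 1
Case 4: 35→50, due 42, tardiness 8
Sum = 0+0+0+1+8 = 9.
Difference = 18 − 9 = 9.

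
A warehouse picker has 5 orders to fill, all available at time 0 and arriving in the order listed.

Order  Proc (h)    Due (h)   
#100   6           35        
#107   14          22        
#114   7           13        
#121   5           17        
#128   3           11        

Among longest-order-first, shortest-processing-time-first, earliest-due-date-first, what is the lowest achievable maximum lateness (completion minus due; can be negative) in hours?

7

LPT (decreasing processing time): #107 #114 #100 #121 #128.
#107: 0→14, due 22, lateness -8
#114: 14→21, due 13, lateness 8
#100: 21→27, due 35, lateness -8
#121: 27→32, due 17, lateness 15
#128: 32→35, due 11, lateness 24
Maximum = 24.
SPT (increasing processing time): #128 #121 #100 #114 #107.
#128: 0→3, due 11, lateness -8
#121: 3→8, due 17, lateness -9
#100: 8→14, due 35, lateness -21
#114: 14→21, due 13, lateness 8
#107: 21→35, due 22, lateness 13
Maximum = 13.
EDD (increasing due date): #128 #114 #121 #107 #100.
#128: 0→3, due 11, lateness -8
#114: 3→10, due 13, lateness -3
#121: 10→15, due 17, lateness -2
#107: 15→29, due 22, lateness 7
#100: 29→35, due 35, lateness 0
Maximum = 7.
LPT 24, SPT 13, EDD 7 → minimum 7.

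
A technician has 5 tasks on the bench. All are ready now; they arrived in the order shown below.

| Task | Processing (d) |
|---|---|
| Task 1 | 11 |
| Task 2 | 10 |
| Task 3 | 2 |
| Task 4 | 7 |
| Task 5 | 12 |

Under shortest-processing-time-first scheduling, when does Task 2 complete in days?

SPT (increasing processing time): Task 3 Task 4 Task 2 Task 1 Task 5.
Task 3: 0→2
Task 4: 2→9
Task 2: 9→19

19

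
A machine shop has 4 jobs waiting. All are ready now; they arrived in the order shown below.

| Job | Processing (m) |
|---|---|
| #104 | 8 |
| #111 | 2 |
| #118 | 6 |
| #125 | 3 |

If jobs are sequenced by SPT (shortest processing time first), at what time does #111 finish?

SPT (increasing processing time): #111 #125 #118 #104.
#111: 0→2

2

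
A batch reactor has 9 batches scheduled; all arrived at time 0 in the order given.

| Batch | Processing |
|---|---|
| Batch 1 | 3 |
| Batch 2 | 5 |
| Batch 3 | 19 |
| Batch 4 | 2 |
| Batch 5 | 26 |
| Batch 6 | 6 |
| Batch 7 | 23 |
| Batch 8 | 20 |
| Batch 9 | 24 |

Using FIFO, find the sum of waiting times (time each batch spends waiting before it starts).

371

FIFO (arrival order): Batch 1 Batch 2 Batch 3 Batch 4 Batch 5 Batch 6 Batch 7 Batch 8 Batch 9.
Batch 1: waits 0, runs 0→3
Batch 2: waits 3, runs 3→8
Batch 3: waits 8, runs 8→27
Batch 4: waits 27, runs 27→29
Batch 5: waits 29, runs 29→55
Batch 6: waits 55, runs 55→61
Batch 7: waits 61, runs 61→84
Batch 8: waits 84, runs 84→104
Batch 9: waits 104, runs 104→128
Sum = 0+3+8+27+29+55+61+84+104 = 371.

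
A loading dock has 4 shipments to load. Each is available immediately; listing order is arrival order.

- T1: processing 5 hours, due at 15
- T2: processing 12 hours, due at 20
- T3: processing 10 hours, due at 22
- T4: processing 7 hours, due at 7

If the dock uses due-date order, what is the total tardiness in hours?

16

EDD (increasing due date): T4 T1 T2 T3.
T4: 0→7, due 7, tardiness 0
T1: 7→12, due 15, tardiness 0
T2: 12→24, due 20, tardiness 4
T3: 24→34, due 22, tardiness 12
Sum = 0+0+4+12 = 16.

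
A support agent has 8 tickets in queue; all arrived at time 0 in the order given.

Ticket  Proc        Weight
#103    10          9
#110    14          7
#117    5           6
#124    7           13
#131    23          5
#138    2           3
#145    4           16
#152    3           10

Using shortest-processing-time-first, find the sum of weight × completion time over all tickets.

SPT (increasing processing time): #138 #152 #145 #117 #124 #103 #110 #131.
#138: finishes 2, weight 3, w·C = 6
#152: finishes 5, weight 10, w·C = 50
#145: finishes 9, weight 16, w·C = 144
#117: finishes 14, weight 6, w·C = 84
#124: finishes 21, weight 13, w·C = 273
#103: finishes 31, weight 9, w·C = 279
#110: finishes 45, weight 7, w·C = 315
#131: finishes 68, weight 5, w·C = 340
Sum = 6+50+144+84+273+279+315+340 = 1491.

1491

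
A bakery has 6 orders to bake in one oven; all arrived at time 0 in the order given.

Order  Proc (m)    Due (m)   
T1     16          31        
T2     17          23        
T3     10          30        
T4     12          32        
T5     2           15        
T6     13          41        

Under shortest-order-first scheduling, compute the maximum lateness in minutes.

47

SPT (increasing processing time): T5 T3 T4 T6 T1 T2.
T5: 0→2, due 15, lateness -13
T3: 2→12, due 30, lateness -18
T4: 12→24, due 32, lateness -8
T6: 24→37, due 41, lateness -4
T1: 37→53, due 31, lateness 22
T2: 53→70, due 23, lateness 47
Maximum = 47.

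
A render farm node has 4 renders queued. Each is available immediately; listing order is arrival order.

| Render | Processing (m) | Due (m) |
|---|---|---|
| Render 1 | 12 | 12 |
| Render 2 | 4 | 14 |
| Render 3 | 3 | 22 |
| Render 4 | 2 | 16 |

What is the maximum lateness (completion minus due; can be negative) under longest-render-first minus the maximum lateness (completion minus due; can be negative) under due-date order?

LPT (decreasing processing time): Render 1 Render 2 Render 3 Render 4.
Render 1: 0→12, due 12, lateness 0
Render 2: 12→16, due 14, lateness 2
Render 3: 16→19, due 22, lateness -3
Render 4: 19→21, due 16, lateness 5
Maximum = 5.
EDD (increasing due date): Render 1 Render 2 Render 4 Render 3.
Render 1: 0→12, due 12, lateness 0
Render 2: 12→16, due 14, lateness 2
Render 4: 16→18, due 16, lateness 2
Render 3: 18→21, due 22, lateness -1
Maximum = 2.
Difference = 5 − 2 = 3.

3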